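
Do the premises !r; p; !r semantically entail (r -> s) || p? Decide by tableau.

Yes

Initial set: {T !r; T p; T !r; F ((r -> s) || p)}.
F ((r -> s) || p): α-rule — add F (r -> s), F p.
× closes — contains both p and !p.
All 1 branch closes.
Every branch closed, so the premises entail the conclusion.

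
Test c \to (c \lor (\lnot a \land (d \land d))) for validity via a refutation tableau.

Valid

Assume the negation and expand:
Initial set: {\lnot (c \to (c \lor (\lnot a \land (d \land d))))}.
\lnot (c \to (c \lor (\lnot a \land (d \land d)))): α-rule — add c, \lnot (c \lor (\lnot a \land (d \land d))).
\lnot (c \lor (\lnot a \land (d \land d))): α-rule — add \lnot c, \lnot (\lnot a \land (d \land d)).
× closes — contains both c and \lnot c.
All 1 branch closes.
Every branch closed, so the negation is unsatisfiable and the formula is valid.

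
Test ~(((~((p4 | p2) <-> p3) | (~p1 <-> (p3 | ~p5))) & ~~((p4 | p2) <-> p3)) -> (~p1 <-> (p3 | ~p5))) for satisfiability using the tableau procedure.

Unsatisfiable

Initial set: {~(((~((p4 | p2) <-> p3) | (~p1 <-> (p3 | ~p5))) & ~~((p4 | p2) <-> p3)) -> (~p1 <-> (p3 | ~p5)))}.
~(((~((p4 | p2) <-> p3) | (~p1 <-> (p3 | ~p5))) & ~~((p4 | p2) <-> p3)) -> (~p1 <-> (p3 | ~p5))): α-rule — add ((~((p4 | p2) <-> p3) | (~p1 <-> (p3 | ~p5))) & ~~((p4 | p2) <-> p3)), ~(~p1 <-> (p3 | ~p5)).
((~((p4 | p2) <-> p3) | (~p1 <-> (p3 | ~p5))) & ~~((p4 | p2) <-> p3)): α-rule — add (~((p4 | p2) <-> p3) | (~p1 <-> (p3 | ~p5))), ~~((p4 | p2) <-> p3).
~~((p4 | p2) <-> p3): drop double negation, giving ((p4 | p2) <-> p3).
~(~p1 <-> (p3 | ~p5)): β-rule — branch into ~p1, ~(p3 | ~p5)  //  ~~p1, (p3 | ~p5).
  branch 1 (add ~p1, ~(p3 | ~p5)):
    ~(p3 | ~p5): α-rule — add ~p3, ~~p5.
    (~((p4 | p2) <-> p3) | (~p1 <-> (p3 | ~p5))): β-rule — branch into ~((p4 | p2) <-> p3)  //  (~p1 <-> (p3 | ~p5)).
      branch 1.1 (add ~((p4 | p2) <-> p3)):
        ((p4 | p2) <-> p3): β-rule — branch into (p4 | p2), p3  //  ~(p4 | p2), ~p3.
          branch 1.1.1 (add (p4 | p2), p3):
            × closes — contains both p3 and ~p3.
          branch 1.1.2 (add ~(p4 | p2), ~p3):
            ~(p4 | p2): α-rule — add ~p4, ~p2.
            ~((p4 | p2) <-> p3): β-rule — branch into (p4 | p2), ~p3  //  ~(p4 | p2), p3.
              branch 1.1.2.1 (add (p4 | p2), ~p3):
                (p4 | p2): β-rule — branch into p4  //  p2.
                  branch 1.1.2.1.1 (add p4):
                    × closes — contains both p4 and ~p4.
                  branch 1.1.2.1.2 (add p2):
                    × closes — contains both p2 and ~p2.
              branch 1.1.2.2 (add ~(p4 | p2), p3):
                × closes — contains both p3 and ~p3.
      branch 1.2 (add (~p1 <-> (p3 | ~p5))):
        ((p4 | p2) <-> p3): β-rule — branch into (p4 | p2), p3  //  ~(p4 | p2), ~p3.
          branch 1.2.1 (add (p4 | p2), p3):
            × closes — contains both p3 and ~p3.
          branch 1.2.2 (add ~(p4 | p2), ~p3):
            ~(p4 | p2): α-rule — add ~p4, ~p2.
            (~p1 <-> (p3 | ~p5)): β-rule — branch into ~p1, (p3 | ~p5)  //  ~~p1, ~(p3 | ~p5).
              branch 1.2.2.1 (add ~p1, (p3 | ~p5)):
                (p3 | ~p5): β-rule — branch into p3  //  ~p5.
                  branch 1.2.2.1.1 (add p3):
                    × closes — contains both p3 and ~p3.
                  branch 1.2.2.1.2 (add ~p5):
                    × closes — contains both p5 and ~p5.
              branch 1.2.2.2 (add ~~p1, ~(p3 | ~p5)):
                × closes — contains both p1 and ~p1.
  branch 2 (add ~~p1, (p3 | ~p5)):
    (~((p4 | p2) <-> p3) | (~p1 <-> (p3 | ~p5))): β-rule — branch into ~((p4 | p2) <-> p3)  //  (~p1 <-> (p3 | ~p5)).
      branch 2.1 (add ~((p4 | p2) <-> p3)):
        ((p4 | p2) <-> p3): β-rule — branch into (p4 | p2), p3  //  ~(p4 | p2), ~p3.
          branch 2.1.1 (add (p4 | p2), p3):
            (p3 | ~p5): β-rule — branch into p3  //  ~p5.
              branch 2.1.1.1 (add p3):
                ~((p4 | p2) <-> p3): β-rule — branch into (p4 | p2), ~p3  //  ~(p4 | p2), p3.
                  branch 2.1.1.1.1 (add (p4 | p2), ~p3):
                    × closes — contains both p3 and ~p3.
                  branch 2.1.1.1.2 (add ~(p4 | p2), p3):
                    ~(p4 | p2): α-rule — add ~p4, ~p2.
                    (p4 | p2): β-rule — branch into p4  //  p2.
                      branch 2.1.1.1.2.1 (add p4):
                        × closes — contains both p4 and ~p4.
                      branch 2.1.1.1.2.2 (add p2):
                        × closes — contains both p2 and ~p2.
              branch 2.1.1.2 (add ~p5):
                ~((p4 | p2) <-> p3): β-rule — branch into (p4 | p2), ~p3  //  ~(p4 | p2), p3.
                  branch 2.1.1.2.1 (add (p4 | p2), ~p3):
                    × closes — contains both p3 and ~p3.
                  branch 2.1.1.2.2 (add ~(p4 | p2), p3):
                    ~(p4 | p2): α-rule — add ~p4, ~p2.
                    (p4 | p2): β-rule — branch into p4  //  p2.
                      branch 2.1.1.2.2.1 (add p4):
                        × closes — contains both p4 and ~p4.
                      branch 2.1.1.2.2.2 (add p2):
                        × closes — contains both p2 and ~p2.
          branch 2.1.2 (add ~(p4 | p2), ~p3):
            ~(p4 | p2): α-rule — add ~p4, ~p2.
            (p3 | ~p5): β-rule — branch into p3  //  ~p5.
              branch 2.1.2.1 (add p3):
                × closes — contains both p3 and ~p3.
              branch 2.1.2.2 (add ~p5):
                ~((p4 | p2) <-> p3): β-rule — branch into (p4 | p2), ~p3  //  ~(p4 | p2), p3.
                  branch 2.1.2.2.1 (add (p4 | p2), ~p3):
                    (p4 | p2): β-rule — branch into p4  //  p2.
                      branch 2.1.2.2.1.1 (add p4):
                        × closes — contains both p4 and ~p4.
                      branch 2.1.2.2.1.2 (add p2):
                        × closes — contains both p2 and ~p2.
                  branch 2.1.2.2.2 (add ~(p4 | p2), p3):
                    × closes — contains both p3 and ~p3.
      branch 2.2 (add (~p1 <-> (p3 | ~p5))):
        ((p4 | p2) <-> p3): β-rule — branch into (p4 | p2), p3  //  ~(p4 | p2), ~p3.
          branch 2.2.1 (add (p4 | p2), p3):
            (p3 | ~p5): β-rule — branch into p3  //  ~p5.
              branch 2.2.1.1 (add p3):
                (~p1 <-> (p3 | ~p5)): β-rule — branch into ~p1, (p3 | ~p5)  //  ~~p1, ~(p3 | ~p5).
                  branch 2.2.1.1.1 (add ~p1, (p3 | ~p5)):
                    × closes — contains both p1 and ~p1.
                  branch 2.2.1.1.2 (add ~~p1, ~(p3 | ~p5)):
                    ~(p3 | ~p5): α-rule — add ~p3, ~~p5.
                    × closes — contains both p3 and ~p3.
              branch 2.2.1.2 (add ~p5):
                (~p1 <-> (p3 | ~p5)): β-rule — branch into ~p1, (p3 | ~p5)  //  ~~p1, ~(p3 | ~p5).
                  branch 2.2.1.2.1 (add ~p1, (p3 | ~p5)):
                    × closes — contains both p1 and ~p1.
                  branch 2.2.1.2.2 (add ~~p1, ~(p3 | ~p5)):
                    ~(p3 | ~p5): α-rule — add ~p3, ~~p5.
                    × closes — contains both p3 and ~p3.
          branch 2.2.2 (add ~(p4 | p2), ~p3):
            ~(p4 | p2): α-rule — add ~p4, ~p2.
            (p3 | ~p5): β-rule — branch into p3  //  ~p5.
              branch 2.2.2.1 (add p3):
                × closes — contains both p3 and ~p3.
              branch 2.2.2.2 (add ~p5):
                (~p1 <-> (p3 | ~p5)): β-rule — branch into ~p1, (p3 | ~p5)  //  ~~p1, ~(p3 | ~p5).
                  branch 2.2.2.2.1 (add ~p1, (p3 | ~p5)):
                    × closes — contains both p1 and ~p1.
                  branch 2.2.2.2.2 (add ~~p1, ~(p3 | ~p5)):
                    ~(p3 | ~p5): α-rule — add ~p3, ~~p5.
                    × closes — contains both p5 and ~p5.
All 25 branches close.
Every branch closed; the formula is unsatisfiable.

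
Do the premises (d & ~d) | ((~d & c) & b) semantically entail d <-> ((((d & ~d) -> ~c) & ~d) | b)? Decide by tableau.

No

Initial set: {((d & ~d) | ((~d & c) & b)); ~(d <-> ((((d & ~d) -> ~c) & ~d) | b))}.
((d & ~d) | ((~d & c) & b)): β-rule — branch into (d & ~d)  //  ((~d & c) & b).
  branch 1 (add (d & ~d)):
    (d & ~d): α-rule — add d, ~d.
    × closes — contains both d and ~d.
  branch 2 (add ((~d & c) & b)):
    ((~d & c) & b): α-rule — add (~d & c), b.
    (~d & c): α-rule — add ~d, c.
    ~(d <-> ((((d & ~d) -> ~c) & ~d) | b)): β-rule — branch into d, ~((((d & ~d) -> ~c) & ~d) | b)  //  ~d, ((((d & ~d) -> ~c) & ~d) | b).
      branch 2.1 (add d, ~((((d & ~d) -> ~c) & ~d) | b)):
        × closes — contains both d and ~d.
      branch 2.2 (add ~d, ((((d & ~d) -> ~c) & ~d) | b)):
        ((((d & ~d) -> ~c) & ~d) | b): β-rule — branch into (((d & ~d) -> ~c) & ~d)  //  b.
          branch 2.2.1 (add (((d & ~d) -> ~c) & ~d)):
            (((d & ~d) -> ~c) & ~d): α-rule — add ((d & ~d) -> ~c), ~d.
            ((d & ~d) -> ~c): β-rule — branch into ~(d & ~d)  //  ~c.
              branch 2.2.1.1 (add ~(d & ~d)):
                ~(d & ~d): β-rule — branch into ~d  //  ~~d.
                  branch 2.2.1.1.1 (add ~d):
                    ○ open, literals {b=T, c=T, d=F}.
                  branch 2.2.1.1.2 (add ~~d):
                    × closes — contains both d and ~d.
              branch 2.2.1.2 (add ~c):
                × closes — contains both c and ~c.
          branch 2.2.2 (add b):
            ○ open, literals {b=T, c=T, d=F}.
4 branches closed, 2 open.
An open branch gives a countermodel: b=T, c=T, d=F (unmentioned atoms arbitrary); the premises hold there but the conclusion fails.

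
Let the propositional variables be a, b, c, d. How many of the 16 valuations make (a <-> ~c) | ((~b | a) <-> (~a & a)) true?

Initial set: {((a <-> ~c) | ((~b | a) <-> (~a & a)))}.
((a <-> ~c) | ((~b | a) <-> (~a & a))): β-rule — branch into (a <-> ~c)  //  ((~b | a) <-> (~a & a)).
  branch 1 (add (a <-> ~c)):
    (a <-> ~c): β-rule — branch into a, ~c  //  ~a, ~~c.
      branch 1.1 (add a, ~c):
        ○ open, literals {a=1, c=0}.
      branch 1.2 (add ~a, ~~c):
        ○ open, literals {a=0, c=1}.
  branch 2 (add ((~b | a) <-> (~a & a))):
    ((~b | a) <-> (~a & a)): β-rule — branch into (~b | a), (~a & a)  //  ~(~b | a), ~(~a & a).
      branch 2.1 (add (~b | a), (~a & a)):
        (~a & a): α-rule — add ~a, a.
        × closes — contains both a and ~a.
      branch 2.2 (add ~(~b | a), ~(~a & a)):
        ~(~b | a): α-rule — add ~~b, ~a.
        ~(~a & a): β-rule — branch into ~~a  //  ~a.
          branch 2.2.1 (add ~~a):
            × closes — contains both a and ~a.
          branch 2.2.2 (add ~a):
            ○ open, literals {a=0, b=1}.
2 branches closed, 3 open.
Each open branch fixes some atoms; the unmentioned ones are free. Counting distinct full assignments: branch {a=1, c=0} (b, d) contributes 4 new; branch {a=0, c=1} (b, d) contributes 4 new; branch {a=0, b=1} (c, d) contributes 2 new. Total: 10.

10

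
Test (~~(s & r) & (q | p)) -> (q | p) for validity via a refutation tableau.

Assume the negation and expand:
Initial set: {F ((~~(s & r) & (q | p)) -> (q | p))}.
F ((~~(s & r) & (q | p)) -> (q | p)): α-rule — add T (~~(s & r) & (q | p)), F (q | p).
T (~~(s & r) & (q | p)): α-rule — add T ~~(s & r), T (q | p).
F (q | p): α-rule — add F q, F p.
T ~~(s & r): drop double negation, giving T (s & r).
T (s & r): α-rule — add T s, T r.
T (q | p): β-rule — branch into T q  //  T p.
  branch 1 (add T q):
    × closes — contains both q and ~q.
  branch 2 (add T p):
    × closes — contains both p and ~p.
All 2 branches close.
Every branch closed, so the negation is unsatisfiable and the formula is valid.

Valid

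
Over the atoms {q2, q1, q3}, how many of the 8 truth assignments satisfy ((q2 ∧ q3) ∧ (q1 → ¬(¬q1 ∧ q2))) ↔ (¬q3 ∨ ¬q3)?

Initial set: {(((q2 ∧ q3) ∧ (q1 → ¬(¬q1 ∧ q2))) ↔ (¬q3 ∨ ¬q3))}.
(((q2 ∧ q3) ∧ (q1 → ¬(¬q1 ∧ q2))) ↔ (¬q3 ∨ ¬q3)): β-rule — branch into ((q2 ∧ q3) ∧ (q1 → ¬(¬q1 ∧ q2))), (¬q3 ∨ ¬q3)  //  ¬((q2 ∧ q3) ∧ (q1 → ¬(¬q1 ∧ q2))), ¬(¬q3 ∨ ¬q3).
  branch 1 (add ((q2 ∧ q3) ∧ (q1 → ¬(¬q1 ∧ q2))), (¬q3 ∨ ¬q3)):
    ((q2 ∧ q3) ∧ (q1 → ¬(¬q1 ∧ q2))): α-rule — add (q2 ∧ q3), (q1 → ¬(¬q1 ∧ q2)).
    (q2 ∧ q3): α-rule — add q2, q3.
    (¬q3 ∨ ¬q3): β-rule — branch into ¬q3  //  ¬q3.
      branch 1.1 (add ¬q3):
        × closes — contains both q3 and ¬q3.
      branch 1.2 (add ¬q3):
        × closes — contains both q3 and ¬q3.
  branch 2 (add ¬((q2 ∧ q3) ∧ (q1 → ¬(¬q1 ∧ q2))), ¬(¬q3 ∨ ¬q3)):
    ¬(¬q3 ∨ ¬q3): α-rule — add ¬¬q3, ¬¬q3.
    ¬((q2 ∧ q3) ∧ (q1 → ¬(¬q1 ∧ q2))): β-rule — branch into ¬(q2 ∧ q3)  //  ¬(q1 → ¬(¬q1 ∧ q2)).
      branch 2.1 (add ¬(q2 ∧ q3)):
        ¬(q2 ∧ q3): β-rule — branch into ¬q2  //  ¬q3.
          branch 2.1.1 (add ¬q2):
            ○ open, literals {q2=false, q3=true}.
          branch 2.1.2 (add ¬q3):
            × closes — contains both q3 and ¬q3.
      branch 2.2 (add ¬(q1 → ¬(¬q1 ∧ q2))):
        ¬(q1 → ¬(¬q1 ∧ q2)): α-rule — add q1, ¬¬(¬q1 ∧ q2).
        ¬¬(¬q1 ∧ q2): α-rule — add ¬q1, q2.
        × closes — contains both q1 and ¬q1.
4 branches closed, 1 open.
Each open branch fixes some atoms; the unmentioned ones are free. Counting distinct full assignments: branch {q2=false, q3=true} (q1) contributes 2 new. Total: 2.

2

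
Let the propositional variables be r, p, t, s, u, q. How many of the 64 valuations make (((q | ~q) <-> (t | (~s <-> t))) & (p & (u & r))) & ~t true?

Initial set: {T ((((q | ~q) <-> (t | (~s <-> t))) & (p & (u & r))) & ~t)}.
T ((((q | ~q) <-> (t | (~s <-> t))) & (p & (u & r))) & ~t): α-rule — add T (((q | ~q) <-> (t | (~s <-> t))) & (p & (u & r))), T ~t.
T (((q | ~q) <-> (t | (~s <-> t))) & (p & (u & r))): α-rule — add T ((q | ~q) <-> (t | (~s <-> t))), T (p & (u & r)).
T (p & (u & r)): α-rule — add T p, T (u & r).
T (u & r): α-rule — add T u, T r.
T ((q | ~q) <-> (t | (~s <-> t))): β-rule — branch into T (q | ~q), T (t | (~s <-> t))  //  F (q | ~q), F (t | (~s <-> t)).
  branch 1 (add T (q | ~q), T (t | (~s <-> t))):
    T (q | ~q): β-rule — branch into T q  //  T ~q.
      branch 1.1 (add T q):
        T (t | (~s <-> t)): β-rule — branch into T t  //  T (~s <-> t).
          branch 1.1.1 (add T t):
            × closes — contains both t and ~t.
          branch 1.1.2 (add T (~s <-> t)):
            T (~s <-> t): β-rule — branch into T ~s, T t  //  F ~s, F t.
              branch 1.1.2.1 (add T ~s, T t):
                × closes — contains both t and ~t.
              branch 1.1.2.2 (add F ~s, F t):
                ○ open, literals {p=true, q=true, r=true, s=true, t=false, u=true}.
      branch 1.2 (add T ~q):
        T (t | (~s <-> t)): β-rule — branch into T t  //  T (~s <-> t).
          branch 1.2.1 (add T t):
            × closes — contains both t and ~t.
          branch 1.2.2 (add T (~s <-> t)):
            T (~s <-> t): β-rule — branch into T ~s, T t  //  F ~s, F t.
              branch 1.2.2.1 (add T ~s, T t):
                × closes — contains both t and ~t.
              branch 1.2.2.2 (add F ~s, F t):
                ○ open, literals {p=true, q=false, r=true, s=true, t=false, u=true}.
  branch 2 (add F (q | ~q), F (t | (~s <-> t))):
    F (q | ~q): α-rule — add F q, F ~q.
    × closes — contains both q and ~q.
5 branches closed, 2 open.
Each open branch fixes some atoms; the unmentioned ones are free. Counting distinct full assignments: branch {p=true, q=true, r=true, s=true, t=false, u=true} (none free) contributes 1 new; branch {p=true, q=false, r=true, s=true, t=false, u=true} (none free) contributes 1 new. Total: 2.

2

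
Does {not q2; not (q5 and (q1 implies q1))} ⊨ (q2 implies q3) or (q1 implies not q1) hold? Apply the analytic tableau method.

Yes

Initial set: {not q2; not (q5 and (q1 implies q1)); not ((q2 implies q3) or (q1 implies not q1))}.
not ((q2 implies q3) or (q1 implies not q1)): α-rule — add not (q2 implies q3), not (q1 implies not q1).
not (q2 implies q3): α-rule — add q2, not q3.
× closes — contains both q2 and not q2.
All 1 branch closes.
Every branch closed, so the premises entail the conclusion.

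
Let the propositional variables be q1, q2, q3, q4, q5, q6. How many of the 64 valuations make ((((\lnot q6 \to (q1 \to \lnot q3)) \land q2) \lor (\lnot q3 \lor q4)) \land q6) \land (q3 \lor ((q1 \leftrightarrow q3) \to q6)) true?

Initial set: {(((((\lnot q6 \to (q1 \to \lnot q3)) \land q2) \lor (\lnot q3 \lor q4)) \land q6) \land (q3 \lor ((q1 \leftrightarrow q3) \to q6)))}.
(((((\lnot q6 \to (q1 \to \lnot q3)) \land q2) \lor (\lnot q3 \lor q4)) \land q6) \land (q3 \lor ((q1 \leftrightarrow q3) \to q6))): α-rule — add ((((\lnot q6 \to (q1 \to \lnot q3)) \land q2) \lor (\lnot q3 \lor q4)) \land q6), (q3 \lor ((q1 \leftrightarrow q3) \to q6)).
((((\lnot q6 \to (q1 \to \lnot q3)) \land q2) \lor (\lnot q3 \lor q4)) \land q6): α-rule — add (((\lnot q6 \to (q1 \to \lnot q3)) \land q2) \lor (\lnot q3 \lor q4)), q6.
(q3 \lor ((q1 \leftrightarrow q3) \to q6)): β-rule — branch into q3  //  ((q1 \leftrightarrow q3) \to q6).
  branch 1 (add q3):
    (((\lnot q6 \to (q1 \to \lnot q3)) \land q2) \lor (\lnot q3 \lor q4)): β-rule — branch into ((\lnot q6 \to (q1 \to \lnot q3)) \land q2)  //  (\lnot q3 \lor q4).
      branch 1.1 (add ((\lnot q6 \to (q1 \to \lnot q3)) \land q2)):
        ((\lnot q6 \to (q1 \to \lnot q3)) \land q2): α-rule — add (\lnot q6 \to (q1 \to \lnot q3)), q2.
        (\lnot q6 \to (q1 \to \lnot q3)): β-rule — branch into \lnot \lnot q6  //  (q1 \to \lnot q3).
          branch 1.1.1 (add \lnot \lnot q6):
            ○ open, literals {q2=true, q3=true, q6=true}.
          branch 1.1.2 (add (q1 \to \lnot q3)):
            (q1 \to \lnot q3): β-rule — branch into \lnot q1  //  \lnot q3.
              branch 1.1.2.1 (add \lnot q1):
                ○ open, literals {q1=false, q2=true, q3=true, q6=true}.
              branch 1.1.2.2 (add \lnot q3):
                × closes — contains both q3 and \lnot q3.
      branch 1.2 (add (\lnot q3 \lor q4)):
        (\lnot q3 \lor q4): β-rule — branch into \lnot q3  //  q4.
          branch 1.2.1 (add \lnot q3):
            × closes — contains both q3 and \lnot q3.
          branch 1.2.2 (add q4):
            ○ open, literals {q3=true, q4=true, q6=true}.
  branch 2 (add ((q1 \leftrightarrow q3) \to q6)):
    (((\lnot q6 \to (q1 \to \lnot q3)) \land q2) \lor (\lnot q3 \lor q4)): β-rule — branch into ((\lnot q6 \to (q1 \to \lnot q3)) \land q2)  //  (\lnot q3 \lor q4).
      branch 2.1 (add ((\lnot q6 \to (q1 \to \lnot q3)) \land q2)):
        ((\lnot q6 \to (q1 \to \lnot q3)) \land q2): α-rule — add (\lnot q6 \to (q1 \to \lnot q3)), q2.
        ((q1 \leftrightarrow q3) \to q6): β-rule — branch into \lnot (q1 \leftrightarrow q3)  //  q6.
          branch 2.1.1 (add \lnot (q1 \leftrightarrow q3)):
            (\lnot q6 \to (q1 \to \lnot q3)): β-rule — branch into \lnot \lnot q6  //  (q1 \to \lnot q3).
              branch 2.1.1.1 (add \lnot \lnot q6):
                \lnot (q1 \leftrightarrow q3): β-rule — branch into q1, \lnot q3  //  \lnot q1, q3.
                  branch 2.1.1.1.1 (add q1, \lnot q3):
                    ○ open, literals {q1=true, q2=true, q3=false, q6=true}.
                  branch 2.1.1.1.2 (add \lnot q1, q3):
                    ○ open, literals {q1=false, q2=true, q3=true, q6=true}.
              branch 2.1.1.2 (add (q1 \to \lnot q3)):
                \lnot (q1 \leftrightarrow q3): β-rule — branch into q1, \lnot q3  //  \lnot q1, q3.
                  branch 2.1.1.2.1 (add q1, \lnot q3):
                    (q1 \to \lnot q3): β-rule — branch into \lnot q1  //  \lnot q3.
                      branch 2.1.1.2.1.1 (add \lnot q1):
                        × closes — contains both q1 and \lnot q1.
                      branch 2.1.1.2.1.2 (add \lnot q3):
                        ○ open, literals {q1=true, q2=true, q3=false, q6=true}.
                  branch 2.1.1.2.2 (add \lnot q1, q3):
                    (q1 \to \lnot q3): β-rule — branch into \lnot q1  //  \lnot q3.
                      branch 2.1.1.2.2.1 (add \lnot q1):
                        ○ open, literals {q1=false, q2=true, q3=true, q6=true}.
                      branch 2.1.1.2.2.2 (add \lnot q3):
                        × closes — contains both q3 and \lnot q3.
          branch 2.1.2 (add q6):
            (\lnot q6 \to (q1 \to \lnot q3)): β-rule — branch into \lnot \lnot q6  //  (q1 \to \lnot q3).
              branch 2.1.2.1 (add \lnot \lnot q6):
                ○ open, literals {q2=true, q6=true}.
              branch 2.1.2.2 (add (q1 \to \lnot q3)):
                (q1 \to \lnot q3): β-rule — branch into \lnot q1  //  \lnot q3.
                  branch 2.1.2.2.1 (add \lnot q1):
                    ○ open, literals {q1=false, q2=true, q6=true}.
                  branch 2.1.2.2.2 (add \lnot q3):
                    ○ open, literals {q2=true, q3=false, q6=true}.
      branch 2.2 (add (\lnot q3 \lor q4)):
        ((q1 \leftrightarrow q3) \to q6): β-rule — branch into \lnot (q1 \leftrightarrow q3)  //  q6.
          branch 2.2.1 (add \lnot (q1 \leftrightarrow q3)):
            (\lnot q3 \lor q4): β-rule — branch into \lnot q3  //  q4.
              branch 2.2.1.1 (add \lnot q3):
                \lnot (q1 \leftrightarrow q3): β-rule — branch into q1, \lnot q3  //  \lnot q1, q3.
                  branch 2.2.1.1.1 (add q1, \lnot q3):
                    ○ open, literals {q1=true, q3=false, q6=true}.
                  branch 2.2.1.1.2 (add \lnot q1, q3):
                    × closes — contains both q3 and \lnot q3.
              branch 2.2.1.2 (add q4):
                \lnot (q1 \leftrightarrow q3): β-rule — branch into q1, \lnot q3  //  \lnot q1, q3.
                  branch 2.2.1.2.1 (add q1, \lnot q3):
                    ○ open, literals {q1=true, q3=false, q4=true, q6=true}.
                  branch 2.2.1.2.2 (add \lnot q1, q3):
                    ○ open, literals {q1=false, q3=true, q4=true, q6=true}.
          branch 2.2.2 (add q6):
            (\lnot q3 \lor q4): β-rule — branch into \lnot q3  //  q4.
              branch 2.2.2.1 (add \lnot q3):
                ○ open, literals {q3=false, q6=true}.
              branch 2.2.2.2 (add q4):
                ○ open, literals {q4=true, q6=true}.
5 branches closed, 15 open.
Each open branch fixes some atoms; the unmentioned ones are free. Counting distinct full assignments: branch {q2=true, q3=true, q6=true} (q1, q4, q5) contributes 8 new; branch {q1=false, q2=true, q3=true, q6=true} (q4, q5) contributes 0 new; branch {q3=true, q4=true, q6=true} (q1, q2, q5) contributes 4 new; branch {q1=true, q2=true, q3=false, q6=true} (q4, q5) contributes 4 new; branch {q1=false, q2=true, q3=true, q6=true} (q4, q5) contributes 0 new; branch {q1=true, q2=true, q3=false, q6=true} (q4, q5) contributes 0 new; branch {q1=false, q2=true, q3=true, q6=true} (q4, q5) contributes 0 new; branch {q2=true, q6=true} (q1, q3, q4, q5) contributes 4 new; branch {q1=false, q2=true, q6=true} (q3, q4, q5) contributes 0 new; branch {q2=true, q3=false, q6=true} (q1, q4, q5) contributes 0 new; branch {q1=true, q3=false, q6=true} (q2, q4, q5) contributes 4 new; branch {q1=true, q3=false, q4=true, q6=true} (q2, q5) contributes 0 new; branch {q1=false, q3=true, q4=true, q6=true} (q2, q5) contributes 0 new; branch {q3=false, q6=true} (q1, q2, q4, q5) contributes 4 new; branch {q4=true, q6=true} (q1, q2, q3, q5) contributes 0 new. Total: 28.

28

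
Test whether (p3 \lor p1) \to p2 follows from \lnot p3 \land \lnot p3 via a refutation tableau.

No

Initial set: {T (\lnot p3 \land \lnot p3); F ((p3 \lor p1) \to p2)}.
T (\lnot p3 \land \lnot p3): α-rule — add T \lnot p3, T \lnot p3.
F ((p3 \lor p1) \to p2): α-rule — add T (p3 \lor p1), F p2.
T (p3 \lor p1): β-rule — branch into T p3  //  T p1.
  branch 1 (add T p3):
    × closes — contains both p3 and \lnot p3.
  branch 2 (add T p1):
    ○ open, literals {p1=T, p2=F, p3=F}.
1 branch closed, 1 open.
An open branch gives a countermodel: p1=T, p2=F, p3=F (unmentioned atoms arbitrary); the premises hold there but the conclusion fails.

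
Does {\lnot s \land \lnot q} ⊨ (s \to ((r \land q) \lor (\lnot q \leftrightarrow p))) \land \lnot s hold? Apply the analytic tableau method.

Initial set: {(\lnot s \land \lnot q); \lnot ((s \to ((r \land q) \lor (\lnot q \leftrightarrow p))) \land \lnot s)}.
(\lnot s \land \lnot q): α-rule — add \lnot s, \lnot q.
\lnot ((s \to ((r \land q) \lor (\lnot q \leftrightarrow p))) \land \lnot s): β-rule — branch into \lnot (s \to ((r \land q) \lor (\lnot q \leftrightarrow p)))  //  \lnot \lnot s.
  branch 1 (add \lnot (s \to ((r \land q) \lor (\lnot q \leftrightarrow p)))):
    \lnot (s \to ((r \land q) \lor (\lnot q \leftrightarrow p))): α-rule — add s, \lnot ((r \land q) \lor (\lnot q \leftrightarrow p)).
    × closes — contains both s and \lnot s.
  branch 2 (add \lnot \lnot s):
    × closes — contains both s and \lnot s.
All 2 branches close.
Every branch closed, so the premises entail the conclusion.

Yes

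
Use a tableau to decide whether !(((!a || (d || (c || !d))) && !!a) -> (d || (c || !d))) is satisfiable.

Initial set: {T !(((!a || (d || (c || !d))) && !!a) -> (d || (c || !d)))}.
T !(((!a || (d || (c || !d))) && !!a) -> (d || (c || !d))): α-rule — add T ((!a || (d || (c || !d))) && !!a), F (d || (c || !d)).
T ((!a || (d || (c || !d))) && !!a): α-rule — add T (!a || (d || (c || !d))), T !!a.
F (d || (c || !d)): α-rule — add F d, F (c || !d).
T !!a: drop double negation, giving T a.
F (c || !d): α-rule — add F c, F !d.
× closes — contains both d and !d.
All 1 branch closes.
Every branch closed; the formula is unsatisfiable.

Unsatisfiable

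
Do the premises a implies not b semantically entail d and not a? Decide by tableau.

No

Initial set: {(a implies not b); not (d and not a)}.
(a implies not b): β-rule — branch into not a  //  not b.
  branch 1 (add not a):
    not (d and not a): β-rule — branch into not d  //  not not a.
      branch 1.1 (add not d):
        ○ open, literals {a=false, d=false}.
      branch 1.2 (add not not a):
        × closes — contains both a and not a.
  branch 2 (add not b):
    not (d and not a): β-rule — branch into not d  //  not not a.
      branch 2.1 (add not d):
        ○ open, literals {b=false, d=false}.
      branch 2.2 (add not not a):
        ○ open, literals {a=true, b=false}.
1 branch closed, 3 open.
An open branch gives a countermodel: a=false, d=false (unmentioned atoms arbitrary); the premises hold there but the conclusion fails.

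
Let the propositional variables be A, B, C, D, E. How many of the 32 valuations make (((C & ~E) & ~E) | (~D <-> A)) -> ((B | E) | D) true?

Initial set: {((((C & ~E) & ~E) | (~D <-> A)) -> ((B | E) | D))}.
((((C & ~E) & ~E) | (~D <-> A)) -> ((B | E) | D)): β-rule — branch into ~(((C & ~E) & ~E) | (~D <-> A))  //  ((B | E) | D).
  branch 1 (add ~(((C & ~E) & ~E) | (~D <-> A))):
    ~(((C & ~E) & ~E) | (~D <-> A)): α-rule — add ~((C & ~E) & ~E), ~(~D <-> A).
    ~((C & ~E) & ~E): β-rule — branch into ~(C & ~E)  //  ~~E.
      branch 1.1 (add ~(C & ~E)):
        ~(~D <-> A): β-rule — branch into ~D, ~A  //  ~~D, A.
          branch 1.1.1 (add ~D, ~A):
            ~(C & ~E): β-rule — branch into ~C  //  ~~E.
              branch 1.1.1.1 (add ~C):
                ○ open, literals {A=false, C=false, D=false}.
              branch 1.1.1.2 (add ~~E):
                ○ open, literals {A=false, D=false, E=true}.
          branch 1.1.2 (add ~~D, A):
            ~(C & ~E): β-rule — branch into ~C  //  ~~E.
              branch 1.1.2.1 (add ~C):
                ○ open, literals {A=true, C=false, D=true}.
              branch 1.1.2.2 (add ~~E):
                ○ open, literals {A=true, D=true, E=true}.
      branch 1.2 (add ~~E):
        ~(~D <-> A): β-rule — branch into ~D, ~A  //  ~~D, A.
          branch 1.2.1 (add ~D, ~A):
            ○ open, literals {A=false, D=false, E=true}.
          branch 1.2.2 (add ~~D, A):
            ○ open, literals {A=true, D=true, E=true}.
  branch 2 (add ((B | E) | D)):
    ((B | E) | D): β-rule — branch into (B | E)  //  D.
      branch 2.1 (add (B | E)):
        (B | E): β-rule — branch into B  //  E.
          branch 2.1.1 (add B):
            ○ open, literals {B=true}.
          branch 2.1.2 (add E):
            ○ open, literals {E=true}.
      branch 2.2 (add D):
        ○ open, literals {D=true}.
0 branches closed, 9 open.
Each open branch fixes some atoms; the unmentioned ones are free. Counting distinct full assignments: branch {A=false, C=false, D=false} (B, E) contributes 4 new; branch {A=false, D=false, E=true} (B, C) contributes 2 new; branch {A=true, C=false, D=true} (B, E) contributes 4 new; branch {A=true, D=true, E=true} (B, C) contributes 2 new; branch {A=false, D=false, E=true} (B, C) contributes 0 new; branch {A=true, D=true, E=true} (B, C) contributes 0 new; branch {B=true} (A, C, D, E) contributes 10 new; branch {E=true} (A, B, C, D) contributes 4 new; branch {D=true} (A, B, C, E) contributes 3 new. Total: 29.

29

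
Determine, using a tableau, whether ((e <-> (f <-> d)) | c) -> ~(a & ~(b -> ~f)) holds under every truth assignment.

Assume the negation and expand:
Initial set: {~(((e <-> (f <-> d)) | c) -> ~(a & ~(b -> ~f)))}.
~(((e <-> (f <-> d)) | c) -> ~(a & ~(b -> ~f))): α-rule — add ((e <-> (f <-> d)) | c), ~~(a & ~(b -> ~f)).
~~(a & ~(b -> ~f)): α-rule — add a, ~(b -> ~f).
~(b -> ~f): α-rule — add b, ~~f.
((e <-> (f <-> d)) | c): β-rule — branch into (e <-> (f <-> d))  //  c.
  branch 1 (add (e <-> (f <-> d))):
    (e <-> (f <-> d)): β-rule — branch into e, (f <-> d)  //  ~e, ~(f <-> d).
      branch 1.1 (add e, (f <-> d)):
        (f <-> d): β-rule — branch into f, d  //  ~f, ~d.
          branch 1.1.1 (add f, d):
            ○ open, literals {a=T, b=T, d=T, e=T, f=T}.
          branch 1.1.2 (add ~f, ~d):
            × closes — contains both f and ~f.
      branch 1.2 (add ~e, ~(f <-> d)):
        ~(f <-> d): β-rule — branch into f, ~d  //  ~f, d.
          branch 1.2.1 (add f, ~d):
            ○ open, literals {a=T, b=T, d=F, e=F, f=T}.
          branch 1.2.2 (add ~f, d):
            × closes — contains both f and ~f.
  branch 2 (add c):
    ○ open, literals {a=T, b=T, c=T, f=T}.
2 branches closed, 3 open.
An open branch gives a countermodel: a=T, b=T, d=T, e=T, f=T (unmentioned atoms arbitrary); under it the original formula is false.

Not valid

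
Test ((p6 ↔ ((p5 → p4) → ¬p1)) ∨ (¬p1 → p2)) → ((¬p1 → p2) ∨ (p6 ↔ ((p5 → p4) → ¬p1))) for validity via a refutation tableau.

Valid

Assume the negation and expand:
Initial set: {¬(((p6 ↔ ((p5 → p4) → ¬p1)) ∨ (¬p1 → p2)) → ((¬p1 → p2) ∨ (p6 ↔ ((p5 → p4) → ¬p1))))}.
¬(((p6 ↔ ((p5 → p4) → ¬p1)) ∨ (¬p1 → p2)) → ((¬p1 → p2) ∨ (p6 ↔ ((p5 → p4) → ¬p1)))): α-rule — add ((p6 ↔ ((p5 → p4) → ¬p1)) ∨ (¬p1 → p2)), ¬((¬p1 → p2) ∨ (p6 ↔ ((p5 → p4) → ¬p1))).
¬((¬p1 → p2) ∨ (p6 ↔ ((p5 → p4) → ¬p1))): α-rule — add ¬(¬p1 → p2), ¬(p6 ↔ ((p5 → p4) → ¬p1)).
¬(¬p1 → p2): α-rule — add ¬p1, ¬p2.
((p6 ↔ ((p5 → p4) → ¬p1)) ∨ (¬p1 → p2)): β-rule — branch into (p6 ↔ ((p5 → p4) → ¬p1))  //  (¬p1 → p2).
  branch 1 (add (p6 ↔ ((p5 → p4) → ¬p1))):
    ¬(p6 ↔ ((p5 → p4) → ¬p1)): β-rule — branch into p6, ¬((p5 → p4) → ¬p1)  //  ¬p6, ((p5 → p4) → ¬p1).
      branch 1.1 (add p6, ¬((p5 → p4) → ¬p1)):
        ¬((p5 → p4) → ¬p1): α-rule — add (p5 → p4), ¬¬p1.
        × closes — contains both p1 and ¬p1.
      branch 1.2 (add ¬p6, ((p5 → p4) → ¬p1)):
        (p6 ↔ ((p5 → p4) → ¬p1)): β-rule — branch into p6, ((p5 → p4) → ¬p1)  //  ¬p6, ¬((p5 → p4) → ¬p1).
          branch 1.2.1 (add p6, ((p5 → p4) → ¬p1)):
            × closes — contains both p6 and ¬p6.
          branch 1.2.2 (add ¬p6, ¬((p5 → p4) → ¬p1)):
            ¬((p5 → p4) → ¬p1): α-rule — add (p5 → p4), ¬¬p1.
            × closes — contains both p1 and ¬p1.
  branch 2 (add (¬p1 → p2)):
    ¬(p6 ↔ ((p5 → p4) → ¬p1)): β-rule — branch into p6, ¬((p5 → p4) → ¬p1)  //  ¬p6, ((p5 → p4) → ¬p1).
      branch 2.1 (add p6, ¬((p5 → p4) → ¬p1)):
        ¬((p5 → p4) → ¬p1): α-rule — add (p5 → p4), ¬¬p1.
        × closes — contains both p1 and ¬p1.
      branch 2.2 (add ¬p6, ((p5 → p4) → ¬p1)):
        (¬p1 → p2): β-rule — branch into ¬¬p1  //  p2.
          branch 2.2.1 (add ¬¬p1):
            × closes — contains both p1 and ¬p1.
          branch 2.2.2 (add p2):
            × closes — contains both p2 and ¬p2.
All 6 branches close.
Every branch closed, so the negation is unsatisfiable and the formula is valid.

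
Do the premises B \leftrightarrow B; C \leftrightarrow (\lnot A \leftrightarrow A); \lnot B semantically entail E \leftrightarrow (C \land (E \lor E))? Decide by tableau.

Initial set: {T (B \leftrightarrow B); T (C \leftrightarrow (\lnot A \leftrightarrow A)); T \lnot B; F (E \leftrightarrow (C \land (E \lor E)))}.
T (B \leftrightarrow B): β-rule — branch into T B, T B  //  F B, F B.
  branch 1 (add T B, T B):
    × closes — contains both B and \lnot B.
  branch 2 (add F B, F B):
    T (C \leftrightarrow (\lnot A \leftrightarrow A)): β-rule — branch into T C, T (\lnot A \leftrightarrow A)  //  F C, F (\lnot A \leftrightarrow A).
      branch 2.1 (add T C, T (\lnot A \leftrightarrow A)):
        F (E \leftrightarrow (C \land (E \lor E))): β-rule — branch into T E, F (C \land (E \lor E))  //  F E, T (C \land (E \lor E)).
          branch 2.1.1 (add T E, F (C \land (E \lor E))):
            T (\lnot A \leftrightarrow A): β-rule — branch into T \lnot A, T A  //  F \lnot A, F A.
              branch 2.1.1.1 (add T \lnot A, T A):
                × closes — contains both A and \lnot A.
              branch 2.1.1.2 (add F \lnot A, F A):
                × closes — contains both A and \lnot A.
          branch 2.1.2 (add F E, T (C \land (E \lor E))):
            T (C \land (E \lor E)): α-rule — add T C, T (E \lor E).
            T (\lnot A \leftrightarrow A): β-rule — branch into T \lnot A, T A  //  F \lnot A, F A.
              branch 2.1.2.1 (add T \lnot A, T A):
                × closes — contains both A and \lnot A.
              branch 2.1.2.2 (add F \lnot A, F A):
                × closes — contains both A and \lnot A.
      branch 2.2 (add F C, F (\lnot A \leftrightarrow A)):
        F (E \leftrightarrow (C \land (E \lor E))): β-rule — branch into T E, F (C \land (E \lor E))  //  F E, T (C \land (E \lor E)).
          branch 2.2.1 (add T E, F (C \land (E \lor E))):
            F (\lnot A \leftrightarrow A): β-rule — branch into T \lnot A, F A  //  F \lnot A, T A.
              branch 2.2.1.1 (add T \lnot A, F A):
                F (C \land (E \lor E)): β-rule — branch into F C  //  F (E \lor E).
                  branch 2.2.1.1.1 (add F C):
                    ○ open, literals {A=false, B=false, C=false, E=true}.
                  branch 2.2.1.1.2 (add F (E \lor E)):
                    F (E \lor E): α-rule — add F E, F E.
                    × closes — contains both E and \lnot E.
              branch 2.2.1.2 (add F \lnot A, T A):
                F (C \land (E \lor E)): β-rule — branch into F C  //  F (E \lor E).
                  branch 2.2.1.2.1 (add F C):
                    ○ open, literals {A=true, B=false, C=false, E=true}.
                  branch 2.2.1.2.2 (add F (E \lor E)):
                    F (E \lor E): α-rule — add F E, F E.
                    × closes — contains both E and \lnot E.
          branch 2.2.2 (add F E, T (C \land (E \lor E))):
            T (C \land (E \lor E)): α-rule — add T C, T (E \lor E).
            × closes — contains both C and \lnot C.
8 branches closed, 2 open.
An open branch gives a countermodel: A=false, B=false, C=false, E=true (unmentioned atoms arbitrary); the premises hold there but the conclusion fails.

No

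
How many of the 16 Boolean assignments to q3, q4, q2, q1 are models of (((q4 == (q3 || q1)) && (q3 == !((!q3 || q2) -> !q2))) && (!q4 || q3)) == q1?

Initial set: {((((q4 == (q3 || q1)) && (q3 == !((!q3 || q2) -> !q2))) && (!q4 || q3)) == q1)}.
((((q4 == (q3 || q1)) && (q3 == !((!q3 || q2) -> !q2))) && (!q4 || q3)) == q1): β-rule — branch into (((q4 == (q3 || q1)) && (q3 == !((!q3 || q2) -> !q2))) && (!q4 || q3)), q1  //  !(((q4 == (q3 || q1)) && (q3 == !((!q3 || q2) -> !q2))) && (!q4 || q3)), !q1.
  branch 1 (add (((q4 == (q3 || q1)) && (q3 == !((!q3 || q2) -> !q2))) && (!q4 || q3)), q1):
    (((q4 == (q3 || q1)) && (q3 == !((!q3 || q2) -> !q2))) && (!q4 || q3)): α-rule — add ((q4 == (q3 || q1)) && (q3 == !((!q3 || q2) -> !q2))), (!q4 || q3).
    ((q4 == (q3 || q1)) && (q3 == !((!q3 || q2) -> !q2))): α-rule — add (q4 == (q3 || q1)), (q3 == !((!q3 || q2) -> !q2)).
    (!q4 || q3): β-rule — branch into !q4  //  q3.
      branch 1.1 (add !q4):
        (q4 == (q3 || q1)): β-rule — branch into q4, (q3 || q1)  //  !q4, !(q3 || q1).
          branch 1.1.1 (add q4, (q3 || q1)):
            × closes — contains both q4 and !q4.
          branch 1.1.2 (add !q4, !(q3 || q1)):
            !(q3 || q1): α-rule — add !q3, !q1.
            × closes — contains both q1 and !q1.
      branch 1.2 (add q3):
        (q4 == (q3 || q1)): β-rule — branch into q4, (q3 || q1)  //  !q4, !(q3 || q1).
          branch 1.2.1 (add q4, (q3 || q1)):
            (q3 == !((!q3 || q2) -> !q2)): β-rule — branch into q3, !((!q3 || q2) -> !q2)  //  !q3, !!((!q3 || q2) -> !q2).
              branch 1.2.1.1 (add q3, !((!q3 || q2) -> !q2)):
                !((!q3 || q2) -> !q2): α-rule — add (!q3 || q2), !!q2.
                (q3 || q1): β-rule — branch into q3  //  q1.
                  branch 1.2.1.1.1 (add q3):
                    (!q3 || q2): β-rule — branch into !q3  //  q2.
                      branch 1.2.1.1.1.1 (add !q3):
                        × closes — contains both q3 and !q3.
                      branch 1.2.1.1.1.2 (add q2):
                        ○ open, literals {q1=1, q2=1, q3=1, q4=1}.
                  branch 1.2.1.1.2 (add q1):
                    (!q3 || q2): β-rule — branch into !q3  //  q2.
                      branch 1.2.1.1.2.1 (add !q3):
                        × closes — contains both q3 and !q3.
                      branch 1.2.1.1.2.2 (add q2):
                        ○ open, literals {q1=1, q2=1, q3=1, q4=1}.
              branch 1.2.1.2 (add !q3, !!((!q3 || q2) -> !q2)):
                × closes — contains both q3 and !q3.
          branch 1.2.2 (add !q4, !(q3 || q1)):
            !(q3 || q1): α-rule — add !q3, !q1.
            × closes — contains both q3 and !q3.
  branch 2 (add !(((q4 == (q3 || q1)) && (q3 == !((!q3 || q2) -> !q2))) && (!q4 || q3)), !q1):
    !(((q4 == (q3 || q1)) && (q3 == !((!q3 || q2) -> !q2))) && (!q4 || q3)): β-rule — branch into !((q4 == (q3 || q1)) && (q3 == !((!q3 || q2) -> !q2)))  //  !(!q4 || q3).
      branch 2.1 (add !((q4 == (q3 || q1)) && (q3 == !((!q3 || q2) -> !q2)))):
        !((q4 == (q3 || q1)) && (q3 == !((!q3 || q2) -> !q2))): β-rule — branch into !(q4 == (q3 || q1))  //  !(q3 == !((!q3 || q2) -> !q2)).
          branch 2.1.1 (add !(q4 == (q3 || q1))):
            !(q4 == (q3 || q1)): β-rule — branch into q4, !(q3 || q1)  //  !q4, (q3 || q1).
              branch 2.1.1.1 (add q4, !(q3 || q1)):
                !(q3 || q1): α-rule — add !q3, !q1.
                ○ open, literals {q1=0, q3=0, q4=1}.
              branch 2.1.1.2 (add !q4, (q3 || q1)):
                (q3 || q1): β-rule — branch into q3  //  q1.
                  branch 2.1.1.2.1 (add q3):
                    ○ open, literals {q1=0, q3=1, q4=0}.
                  branch 2.1.1.2.2 (add q1):
                    × closes — contains both q1 and !q1.
          branch 2.1.2 (add !(q3 == !((!q3 || q2) -> !q2))):
            !(q3 == !((!q3 || q2) -> !q2)): β-rule — branch into q3, !!((!q3 || q2) -> !q2)  //  !q3, !((!q3 || q2) -> !q2).
              branch 2.1.2.1 (add q3, !!((!q3 || q2) -> !q2)):
                !!((!q3 || q2) -> !q2): β-rule — branch into !(!q3 || q2)  //  !q2.
                  branch 2.1.2.1.1 (add !(!q3 || q2)):
                    !(!q3 || q2): α-rule — add !!q3, !q2.
                    ○ open, literals {q1=0, q2=0, q3=1}.
                  branch 2.1.2.1.2 (add !q2):
                    ○ open, literals {q1=0, q2=0, q3=1}.
              branch 2.1.2.2 (add !q3, !((!q3 || q2) -> !q2)):
                !((!q3 || q2) -> !q2): α-rule — add (!q3 || q2), !!q2.
                (!q3 || q2): β-rule — branch into !q3  //  q2.
                  branch 2.1.2.2.1 (add !q3):
                    ○ open, literals {q1=0, q2=1, q3=0}.
                  branch 2.1.2.2.2 (add q2):
                    ○ open, literals {q1=0, q2=1, q3=0}.
      branch 2.2 (add !(!q4 || q3)):
        !(!q4 || q3): α-rule — add !!q4, !q3.
        ○ open, literals {q1=0, q3=0, q4=1}.
7 branches closed, 9 open.
Each open branch fixes some atoms; the unmentioned ones are free. Counting distinct full assignments: branch {q1=1, q2=1, q3=1, q4=1} (none free) contributes 1 new; branch {q1=1, q2=1, q3=1, q4=1} (none free) contributes 0 new; branch {q1=0, q3=0, q4=1} (q2) contributes 2 new; branch {q1=0, q3=1, q4=0} (q2) contributes 2 new; branch {q1=0, q2=0, q3=1} (q4) contributes 1 new; branch {q1=0, q2=0, q3=1} (q4) contributes 0 new; branch {q1=0, q2=1, q3=0} (q4) contributes 1 new; branch {q1=0, q2=1, q3=0} (q4) contributes 0 new; branch {q1=0, q3=0, q4=1} (q2) contributes 0 new. Total: 7.

7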